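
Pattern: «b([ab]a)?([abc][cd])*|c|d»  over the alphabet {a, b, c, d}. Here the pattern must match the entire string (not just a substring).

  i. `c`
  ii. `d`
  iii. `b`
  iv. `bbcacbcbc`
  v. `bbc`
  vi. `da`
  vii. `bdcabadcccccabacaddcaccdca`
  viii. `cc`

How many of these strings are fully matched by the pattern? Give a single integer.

5

i → match
ii → match
iii → match
iv → match
v → match
vi → no match
vii → no match
viii → no match
Total matched: 5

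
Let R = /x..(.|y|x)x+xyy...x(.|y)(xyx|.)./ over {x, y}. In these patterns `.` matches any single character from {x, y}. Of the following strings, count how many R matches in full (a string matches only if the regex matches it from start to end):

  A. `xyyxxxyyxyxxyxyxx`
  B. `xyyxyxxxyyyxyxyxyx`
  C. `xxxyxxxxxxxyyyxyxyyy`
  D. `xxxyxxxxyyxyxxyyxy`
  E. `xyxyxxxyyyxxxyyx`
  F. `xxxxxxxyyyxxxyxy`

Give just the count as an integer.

4

A → match
B → no match
C → match
D → no match
E → match
F → match
Total matched: 4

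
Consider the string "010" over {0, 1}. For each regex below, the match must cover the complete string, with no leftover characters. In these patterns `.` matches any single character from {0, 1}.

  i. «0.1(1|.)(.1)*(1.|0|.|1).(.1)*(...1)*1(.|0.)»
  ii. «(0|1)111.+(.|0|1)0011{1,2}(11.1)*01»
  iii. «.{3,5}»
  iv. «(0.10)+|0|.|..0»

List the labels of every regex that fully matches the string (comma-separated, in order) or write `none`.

i → no match
ii → no match — must end with "01"
iii → match
iv → match

iii, iv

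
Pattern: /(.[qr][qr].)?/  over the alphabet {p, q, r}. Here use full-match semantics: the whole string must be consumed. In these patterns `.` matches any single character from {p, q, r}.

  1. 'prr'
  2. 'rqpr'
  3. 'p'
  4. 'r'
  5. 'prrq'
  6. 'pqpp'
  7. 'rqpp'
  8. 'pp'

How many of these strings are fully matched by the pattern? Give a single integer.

1

1 → no match
2 → no match
3 → no match
4 → no match
5 → match
6 → no match
7 → no match
8 → no match
Total matched: 1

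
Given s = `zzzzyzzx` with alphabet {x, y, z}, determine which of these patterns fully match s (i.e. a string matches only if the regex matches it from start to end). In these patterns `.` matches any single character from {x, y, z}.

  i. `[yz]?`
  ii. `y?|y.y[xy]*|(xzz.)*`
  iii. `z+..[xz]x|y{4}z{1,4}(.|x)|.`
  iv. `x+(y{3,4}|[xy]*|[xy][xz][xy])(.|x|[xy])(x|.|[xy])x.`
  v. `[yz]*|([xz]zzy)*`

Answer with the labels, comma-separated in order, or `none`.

iii

i → no match
ii → no match
iii → match
iv → no match — must start with `x`
v → no match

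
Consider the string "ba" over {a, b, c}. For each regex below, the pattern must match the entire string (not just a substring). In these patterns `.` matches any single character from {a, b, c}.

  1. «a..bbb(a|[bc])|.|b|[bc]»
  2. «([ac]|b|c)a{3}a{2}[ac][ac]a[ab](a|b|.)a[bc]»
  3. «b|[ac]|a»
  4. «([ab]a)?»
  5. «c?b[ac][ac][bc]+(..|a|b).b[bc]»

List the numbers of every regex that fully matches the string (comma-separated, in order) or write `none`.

1 → no match
2 → no match
3 → no match
4 → match
5 → no match

4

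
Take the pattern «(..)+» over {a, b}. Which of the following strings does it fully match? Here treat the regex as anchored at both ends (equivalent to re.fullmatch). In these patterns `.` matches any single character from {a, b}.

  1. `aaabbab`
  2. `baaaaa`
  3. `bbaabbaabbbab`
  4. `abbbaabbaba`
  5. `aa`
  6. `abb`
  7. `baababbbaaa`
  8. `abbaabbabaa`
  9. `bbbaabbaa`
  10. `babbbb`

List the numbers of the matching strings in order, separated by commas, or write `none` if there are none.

2, 5, 10

1 → no match
2 → match
3 → no match
4 → no match
5 → match
6 → no match
7 → no match
8 → no match
9 → no match
10 → match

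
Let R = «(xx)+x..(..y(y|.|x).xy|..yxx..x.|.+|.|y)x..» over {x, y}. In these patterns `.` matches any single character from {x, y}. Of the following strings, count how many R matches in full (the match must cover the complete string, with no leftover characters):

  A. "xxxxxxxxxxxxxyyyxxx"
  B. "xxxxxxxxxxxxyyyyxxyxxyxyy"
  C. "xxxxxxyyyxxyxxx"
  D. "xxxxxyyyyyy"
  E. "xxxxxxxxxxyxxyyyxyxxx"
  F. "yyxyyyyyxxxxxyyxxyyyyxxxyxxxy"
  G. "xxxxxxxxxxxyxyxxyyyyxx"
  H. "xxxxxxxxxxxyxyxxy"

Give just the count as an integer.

5

A → match
B → match
C → match
D → no match
E → match
F → no match — must start with "xx"
G → no match
H → match
Total matched: 5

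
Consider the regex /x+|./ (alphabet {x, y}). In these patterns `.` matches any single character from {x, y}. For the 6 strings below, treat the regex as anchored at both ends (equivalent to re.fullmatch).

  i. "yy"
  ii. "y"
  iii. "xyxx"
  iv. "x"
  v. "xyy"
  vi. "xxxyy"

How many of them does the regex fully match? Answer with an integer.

2

i. "yy" → no match
ii. "y" → match
iii. "xyxx" → no match
iv. "x" → match
v. "xyy" → no match
vi. "xxxyy" → no match
Total matched: 2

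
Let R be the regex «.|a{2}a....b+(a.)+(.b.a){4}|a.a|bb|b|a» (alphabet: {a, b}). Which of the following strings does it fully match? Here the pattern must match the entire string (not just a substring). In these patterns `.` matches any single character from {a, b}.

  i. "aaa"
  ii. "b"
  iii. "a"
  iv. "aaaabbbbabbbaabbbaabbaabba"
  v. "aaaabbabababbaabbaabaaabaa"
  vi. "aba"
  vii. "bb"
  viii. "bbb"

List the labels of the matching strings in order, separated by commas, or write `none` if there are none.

i → match
ii → match
iii → match
iv → match
v → match
vi → match
vii → match
viii → no match

i, ii, iii, iv, v, vi, vii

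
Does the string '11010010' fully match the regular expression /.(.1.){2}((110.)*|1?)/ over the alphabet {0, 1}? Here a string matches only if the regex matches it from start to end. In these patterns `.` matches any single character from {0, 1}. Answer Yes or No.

No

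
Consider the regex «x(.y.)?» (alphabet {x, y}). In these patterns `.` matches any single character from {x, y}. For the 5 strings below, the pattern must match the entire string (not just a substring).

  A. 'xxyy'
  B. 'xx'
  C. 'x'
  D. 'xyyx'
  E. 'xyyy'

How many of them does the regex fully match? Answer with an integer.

4

A → match
B → no match
C → match
D → match
E → match
Total matched: 4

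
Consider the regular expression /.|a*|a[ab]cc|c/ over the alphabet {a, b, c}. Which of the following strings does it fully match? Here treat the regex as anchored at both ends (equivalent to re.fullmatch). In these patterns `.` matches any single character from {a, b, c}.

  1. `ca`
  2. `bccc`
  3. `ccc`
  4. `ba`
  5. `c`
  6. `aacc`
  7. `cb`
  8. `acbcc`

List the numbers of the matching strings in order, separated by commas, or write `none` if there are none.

1 → no match
2 → no match
3 → no match
4 → no match
5 → match
6 → match
7 → no match
8 → no match

5, 6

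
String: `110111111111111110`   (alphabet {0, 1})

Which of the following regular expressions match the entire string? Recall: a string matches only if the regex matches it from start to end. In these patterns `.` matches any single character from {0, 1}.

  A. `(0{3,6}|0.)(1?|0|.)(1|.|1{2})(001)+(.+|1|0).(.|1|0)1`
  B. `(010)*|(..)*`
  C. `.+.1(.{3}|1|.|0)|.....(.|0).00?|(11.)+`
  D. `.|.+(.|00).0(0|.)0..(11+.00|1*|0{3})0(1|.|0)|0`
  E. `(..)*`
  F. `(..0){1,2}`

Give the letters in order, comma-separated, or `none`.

A → no match — must start with `0`
B → match
C → match
D → no match
E → match
F → no match

B, C, E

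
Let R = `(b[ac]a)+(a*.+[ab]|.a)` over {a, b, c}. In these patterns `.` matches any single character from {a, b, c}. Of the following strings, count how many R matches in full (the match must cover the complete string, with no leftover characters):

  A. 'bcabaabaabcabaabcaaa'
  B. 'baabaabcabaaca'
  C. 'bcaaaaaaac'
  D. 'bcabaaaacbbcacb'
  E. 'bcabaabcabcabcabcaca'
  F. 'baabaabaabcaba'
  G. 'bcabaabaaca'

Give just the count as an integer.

A → match
B → match
C → no match
D → match
E → match
F → match
G → match
Total matched: 6

6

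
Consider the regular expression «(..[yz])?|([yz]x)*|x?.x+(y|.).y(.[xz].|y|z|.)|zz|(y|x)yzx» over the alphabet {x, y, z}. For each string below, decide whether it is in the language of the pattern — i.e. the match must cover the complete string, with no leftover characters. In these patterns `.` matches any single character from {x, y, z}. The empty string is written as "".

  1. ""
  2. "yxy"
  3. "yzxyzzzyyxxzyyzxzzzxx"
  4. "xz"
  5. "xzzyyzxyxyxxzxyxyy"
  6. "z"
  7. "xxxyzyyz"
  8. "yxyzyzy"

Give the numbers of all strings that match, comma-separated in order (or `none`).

1, 2

1. "" → match
2. "yxy" → match
3 → no match
4. "xz" → no match
5 → no match
6. "z" → no match
7. "xxxyzyyz" → no match
8. "yxyzyzy" → no match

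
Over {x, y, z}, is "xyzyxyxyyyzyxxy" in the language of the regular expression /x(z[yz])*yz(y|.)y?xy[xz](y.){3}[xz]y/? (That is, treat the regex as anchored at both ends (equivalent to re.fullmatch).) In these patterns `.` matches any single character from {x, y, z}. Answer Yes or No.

Yes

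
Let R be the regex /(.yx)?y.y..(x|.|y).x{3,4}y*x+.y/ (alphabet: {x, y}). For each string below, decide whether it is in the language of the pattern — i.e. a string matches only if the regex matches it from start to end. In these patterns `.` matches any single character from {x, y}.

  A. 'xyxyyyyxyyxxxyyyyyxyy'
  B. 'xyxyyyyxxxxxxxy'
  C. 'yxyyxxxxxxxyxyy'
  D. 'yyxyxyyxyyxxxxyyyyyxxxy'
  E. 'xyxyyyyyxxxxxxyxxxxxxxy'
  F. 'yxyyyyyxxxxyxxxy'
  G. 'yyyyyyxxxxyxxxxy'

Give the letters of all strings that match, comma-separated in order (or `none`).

A, C, D, E, F, G

A → match
B → no match
C → match
D → match
E → match
F → match
G → match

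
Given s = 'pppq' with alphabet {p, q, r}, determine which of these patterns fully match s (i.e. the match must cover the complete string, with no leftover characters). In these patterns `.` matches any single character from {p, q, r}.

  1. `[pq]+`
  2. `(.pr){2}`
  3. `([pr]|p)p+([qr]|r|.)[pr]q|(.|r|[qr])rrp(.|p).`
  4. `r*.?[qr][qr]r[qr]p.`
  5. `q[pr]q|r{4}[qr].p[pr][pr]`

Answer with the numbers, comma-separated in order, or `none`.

1 → match
2 → no match — must end with 'pr'
3 → no match
4 → no match
5 → no match

1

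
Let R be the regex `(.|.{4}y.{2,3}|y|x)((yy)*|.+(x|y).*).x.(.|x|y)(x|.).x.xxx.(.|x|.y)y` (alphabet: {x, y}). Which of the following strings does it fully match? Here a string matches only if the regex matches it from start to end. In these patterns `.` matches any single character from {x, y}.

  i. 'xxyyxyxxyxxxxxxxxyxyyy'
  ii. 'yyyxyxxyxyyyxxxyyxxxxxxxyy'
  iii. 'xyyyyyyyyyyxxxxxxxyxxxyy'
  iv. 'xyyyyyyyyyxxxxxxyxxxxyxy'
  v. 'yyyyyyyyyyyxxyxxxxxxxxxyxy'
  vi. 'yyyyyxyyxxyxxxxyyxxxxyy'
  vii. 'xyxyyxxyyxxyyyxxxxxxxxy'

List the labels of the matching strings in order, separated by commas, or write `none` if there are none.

ii, vii

i → no match
ii → match
iii → no match
iv → no match
v → no match
vi → no match
vii → match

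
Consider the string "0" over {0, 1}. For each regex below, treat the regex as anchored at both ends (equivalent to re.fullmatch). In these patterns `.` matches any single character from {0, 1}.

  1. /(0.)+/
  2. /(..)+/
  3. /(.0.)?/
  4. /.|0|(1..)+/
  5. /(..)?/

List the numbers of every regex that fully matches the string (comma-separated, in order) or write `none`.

1 → no match
2 → no match
3 → no match
4 → match
5 → no match

4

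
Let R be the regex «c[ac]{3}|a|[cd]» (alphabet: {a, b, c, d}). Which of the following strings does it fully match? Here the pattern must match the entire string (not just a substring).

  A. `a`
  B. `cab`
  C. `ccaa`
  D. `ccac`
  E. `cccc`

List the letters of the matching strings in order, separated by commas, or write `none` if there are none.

A, C, D, E

A → match
B → no match
C → match
D → match
E → match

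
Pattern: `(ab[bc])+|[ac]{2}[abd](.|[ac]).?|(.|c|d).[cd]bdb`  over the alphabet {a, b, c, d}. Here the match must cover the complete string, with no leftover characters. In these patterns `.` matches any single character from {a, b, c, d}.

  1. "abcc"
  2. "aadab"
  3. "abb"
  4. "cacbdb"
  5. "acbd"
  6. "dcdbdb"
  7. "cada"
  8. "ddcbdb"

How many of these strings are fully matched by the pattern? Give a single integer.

7

1 → no match
2 → match
3 → match
4 → match
5 → match
6 → match
7 → match
8 → match
Total matched: 7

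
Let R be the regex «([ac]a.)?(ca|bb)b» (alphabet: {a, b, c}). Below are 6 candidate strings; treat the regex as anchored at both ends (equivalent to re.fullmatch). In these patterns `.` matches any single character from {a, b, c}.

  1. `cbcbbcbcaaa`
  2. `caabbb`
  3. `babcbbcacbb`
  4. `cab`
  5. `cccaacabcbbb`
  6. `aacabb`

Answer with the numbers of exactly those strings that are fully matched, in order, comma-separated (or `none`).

2, 4

1. `cbcbbcbcaaa` → no match — must end with `b`
2. `caabbb` → match
3. `babcbbcacbb` → no match
4. `cab` → match
5. `cccaacabcbbb` → no match
6. `aacabb` → no match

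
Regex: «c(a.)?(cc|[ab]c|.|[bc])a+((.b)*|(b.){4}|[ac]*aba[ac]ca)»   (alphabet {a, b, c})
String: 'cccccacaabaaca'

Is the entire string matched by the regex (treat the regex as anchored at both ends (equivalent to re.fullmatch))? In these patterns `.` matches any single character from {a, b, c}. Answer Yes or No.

No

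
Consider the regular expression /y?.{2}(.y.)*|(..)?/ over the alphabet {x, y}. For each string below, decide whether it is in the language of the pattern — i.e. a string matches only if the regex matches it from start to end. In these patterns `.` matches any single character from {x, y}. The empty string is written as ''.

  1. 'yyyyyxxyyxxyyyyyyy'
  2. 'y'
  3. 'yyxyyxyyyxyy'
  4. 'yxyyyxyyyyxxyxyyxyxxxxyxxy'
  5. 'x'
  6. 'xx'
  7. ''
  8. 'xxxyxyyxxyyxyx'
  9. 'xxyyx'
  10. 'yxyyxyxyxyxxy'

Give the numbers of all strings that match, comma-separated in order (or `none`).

3, 6, 7, 8, 9

1 → no match
2 → no match
3 → match
4 → no match
5 → no match
6 → match
7 → match
8 → match
9 → match
10 → no match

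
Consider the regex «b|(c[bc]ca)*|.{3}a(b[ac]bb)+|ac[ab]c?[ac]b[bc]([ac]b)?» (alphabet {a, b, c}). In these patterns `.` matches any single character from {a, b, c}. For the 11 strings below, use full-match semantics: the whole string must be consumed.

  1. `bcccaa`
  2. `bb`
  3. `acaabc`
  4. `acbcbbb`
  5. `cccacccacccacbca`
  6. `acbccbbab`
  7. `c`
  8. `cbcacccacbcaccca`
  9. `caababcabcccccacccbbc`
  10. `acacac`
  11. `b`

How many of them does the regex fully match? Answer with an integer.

5

1. `bcccaa` → no match
2. `bb` → no match
3. `acaabc` → match
4. `acbcbbb` → no match
5 → match
6. `acbccbbab` → match
7. `c` → no match
8 → match
9 → no match
10. `acacac` → no match
11. `b` → match
Total matched: 5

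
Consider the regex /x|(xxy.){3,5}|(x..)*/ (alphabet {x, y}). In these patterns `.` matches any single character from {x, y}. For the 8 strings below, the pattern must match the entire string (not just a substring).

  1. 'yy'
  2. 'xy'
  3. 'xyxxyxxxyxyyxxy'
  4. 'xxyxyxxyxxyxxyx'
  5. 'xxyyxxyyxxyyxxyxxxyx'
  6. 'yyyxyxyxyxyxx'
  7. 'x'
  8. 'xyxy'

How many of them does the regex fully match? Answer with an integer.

1 → no match
2 → no match
3 → match
4 → match
5 → match
6 → no match
7 → match
8 → no match
Total matched: 4

4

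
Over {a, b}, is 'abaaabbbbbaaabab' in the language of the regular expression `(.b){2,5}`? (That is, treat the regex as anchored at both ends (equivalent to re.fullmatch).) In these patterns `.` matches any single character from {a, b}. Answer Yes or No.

No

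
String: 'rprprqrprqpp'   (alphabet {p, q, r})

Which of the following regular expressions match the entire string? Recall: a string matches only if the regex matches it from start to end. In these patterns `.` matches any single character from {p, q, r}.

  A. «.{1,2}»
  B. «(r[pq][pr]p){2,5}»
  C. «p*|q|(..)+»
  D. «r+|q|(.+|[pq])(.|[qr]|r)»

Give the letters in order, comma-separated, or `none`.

B, C, D

A → no match
B → match
C → match
D → match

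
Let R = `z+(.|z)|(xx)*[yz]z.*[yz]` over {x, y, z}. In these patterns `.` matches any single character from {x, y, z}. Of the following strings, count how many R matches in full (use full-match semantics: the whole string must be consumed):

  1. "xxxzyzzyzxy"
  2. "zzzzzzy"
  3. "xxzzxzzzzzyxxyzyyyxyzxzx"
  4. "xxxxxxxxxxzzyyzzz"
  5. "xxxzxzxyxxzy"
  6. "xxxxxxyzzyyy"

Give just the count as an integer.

3

1 → no match
2 → match
3 → no match
4 → match
5 → no match
6 → match
Total matched: 3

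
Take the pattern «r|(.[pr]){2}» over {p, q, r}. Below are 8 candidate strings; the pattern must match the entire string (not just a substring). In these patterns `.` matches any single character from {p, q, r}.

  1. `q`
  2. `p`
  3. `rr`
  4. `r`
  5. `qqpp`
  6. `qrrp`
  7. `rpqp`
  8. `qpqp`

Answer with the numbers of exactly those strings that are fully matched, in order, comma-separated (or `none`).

4, 6, 7, 8

1 → no match
2 → no match
3 → no match
4 → match
5 → no match
6 → match
7 → match
8 → match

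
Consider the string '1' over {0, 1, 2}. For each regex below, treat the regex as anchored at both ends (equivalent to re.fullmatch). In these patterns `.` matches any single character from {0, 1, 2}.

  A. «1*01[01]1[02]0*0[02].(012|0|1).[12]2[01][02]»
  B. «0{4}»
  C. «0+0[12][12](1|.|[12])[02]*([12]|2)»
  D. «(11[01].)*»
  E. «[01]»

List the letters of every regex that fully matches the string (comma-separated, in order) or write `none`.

A → no match
B → no match — must start with '0'
C → no match — must start with '0'
D → no match
E → match

E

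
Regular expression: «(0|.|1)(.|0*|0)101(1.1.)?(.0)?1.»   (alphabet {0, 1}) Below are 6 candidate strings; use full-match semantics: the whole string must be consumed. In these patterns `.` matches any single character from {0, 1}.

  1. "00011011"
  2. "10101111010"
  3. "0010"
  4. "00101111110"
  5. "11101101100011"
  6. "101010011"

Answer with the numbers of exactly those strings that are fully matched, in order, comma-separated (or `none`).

2, 4, 6

1 → no match
2 → match
3 → no match
4 → match
5 → no match
6 → match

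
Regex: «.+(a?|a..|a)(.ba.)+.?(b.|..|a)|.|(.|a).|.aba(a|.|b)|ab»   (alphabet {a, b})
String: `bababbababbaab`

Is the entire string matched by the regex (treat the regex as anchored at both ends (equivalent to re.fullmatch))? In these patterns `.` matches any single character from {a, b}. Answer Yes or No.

No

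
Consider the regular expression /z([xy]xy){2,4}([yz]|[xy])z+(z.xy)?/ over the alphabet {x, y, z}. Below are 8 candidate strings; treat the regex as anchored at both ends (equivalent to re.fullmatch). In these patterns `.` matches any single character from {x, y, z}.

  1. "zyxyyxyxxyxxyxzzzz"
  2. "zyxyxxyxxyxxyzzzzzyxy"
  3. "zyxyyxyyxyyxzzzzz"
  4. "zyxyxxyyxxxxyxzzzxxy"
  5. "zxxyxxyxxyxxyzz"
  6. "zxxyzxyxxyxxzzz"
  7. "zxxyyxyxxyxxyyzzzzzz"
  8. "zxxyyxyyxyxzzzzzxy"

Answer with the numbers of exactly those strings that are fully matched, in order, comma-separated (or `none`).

1, 2, 5, 7, 8

1 → match
2 → match
3 → no match
4 → no match
5 → match
6 → no match
7 → match
8 → match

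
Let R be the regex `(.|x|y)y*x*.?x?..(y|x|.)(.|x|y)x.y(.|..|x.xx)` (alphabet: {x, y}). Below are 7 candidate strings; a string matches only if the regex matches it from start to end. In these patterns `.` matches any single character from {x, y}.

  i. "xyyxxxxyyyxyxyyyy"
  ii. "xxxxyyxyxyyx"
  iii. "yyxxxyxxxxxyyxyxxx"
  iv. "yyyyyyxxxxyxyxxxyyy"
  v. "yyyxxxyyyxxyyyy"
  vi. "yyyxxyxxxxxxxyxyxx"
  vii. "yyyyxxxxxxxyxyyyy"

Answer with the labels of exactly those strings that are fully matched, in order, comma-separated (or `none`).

i, ii, iv, v, vi, vii

i → match
ii. "xxxxyyxyxyyx" → match
iii → no match
iv → match
v → match
vi → match
vii → match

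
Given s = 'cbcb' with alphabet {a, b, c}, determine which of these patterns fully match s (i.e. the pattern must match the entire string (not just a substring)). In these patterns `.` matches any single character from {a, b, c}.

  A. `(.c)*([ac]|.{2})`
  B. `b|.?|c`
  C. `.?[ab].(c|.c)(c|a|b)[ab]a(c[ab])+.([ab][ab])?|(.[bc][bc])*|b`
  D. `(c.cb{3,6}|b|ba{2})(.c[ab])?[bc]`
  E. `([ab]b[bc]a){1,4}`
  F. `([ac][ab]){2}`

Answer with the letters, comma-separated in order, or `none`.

A → no match
B → no match
C → no match
D → no match
E → no match — must end with 'a'
F → match

F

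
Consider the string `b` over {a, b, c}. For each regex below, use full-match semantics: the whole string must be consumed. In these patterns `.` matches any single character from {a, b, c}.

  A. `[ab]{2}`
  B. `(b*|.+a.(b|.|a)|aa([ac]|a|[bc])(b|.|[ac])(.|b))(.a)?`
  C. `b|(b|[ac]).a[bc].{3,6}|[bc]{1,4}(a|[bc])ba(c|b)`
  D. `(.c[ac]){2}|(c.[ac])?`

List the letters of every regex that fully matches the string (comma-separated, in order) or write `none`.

A → no match
B → match
C → match
D → no match

B, C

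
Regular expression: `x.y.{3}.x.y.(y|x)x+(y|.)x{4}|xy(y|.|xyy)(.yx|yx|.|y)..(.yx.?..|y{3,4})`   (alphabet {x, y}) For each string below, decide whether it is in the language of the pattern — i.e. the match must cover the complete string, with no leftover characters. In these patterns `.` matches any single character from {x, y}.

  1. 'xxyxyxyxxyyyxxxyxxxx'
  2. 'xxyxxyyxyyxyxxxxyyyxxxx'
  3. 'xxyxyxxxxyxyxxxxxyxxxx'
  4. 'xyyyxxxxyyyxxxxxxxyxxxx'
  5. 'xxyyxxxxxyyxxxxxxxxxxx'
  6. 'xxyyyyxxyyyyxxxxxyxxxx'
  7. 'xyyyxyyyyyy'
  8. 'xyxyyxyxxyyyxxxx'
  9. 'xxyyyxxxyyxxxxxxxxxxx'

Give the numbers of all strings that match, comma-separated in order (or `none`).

1, 3, 4, 5, 6, 7, 8, 9

1 → match
2 → no match
3 → match
4 → match
5 → match
6 → match
7 → match
8 → match
9 → match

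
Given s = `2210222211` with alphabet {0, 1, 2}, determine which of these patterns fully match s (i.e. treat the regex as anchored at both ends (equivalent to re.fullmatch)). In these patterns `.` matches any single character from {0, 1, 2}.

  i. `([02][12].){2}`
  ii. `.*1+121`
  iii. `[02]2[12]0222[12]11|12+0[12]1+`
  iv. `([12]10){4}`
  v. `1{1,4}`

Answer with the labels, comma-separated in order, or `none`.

i → no match
ii → no match — must end with `1121`
iii → match
iv → no match — must end with `10`
v → no match — must start with `1`

iii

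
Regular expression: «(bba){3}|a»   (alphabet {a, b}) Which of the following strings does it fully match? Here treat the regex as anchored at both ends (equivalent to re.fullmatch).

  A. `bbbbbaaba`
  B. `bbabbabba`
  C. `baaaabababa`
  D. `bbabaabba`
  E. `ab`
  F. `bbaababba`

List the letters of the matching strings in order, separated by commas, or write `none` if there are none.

A → no match
B → match
C → no match
D → no match
E → no match
F → no match

B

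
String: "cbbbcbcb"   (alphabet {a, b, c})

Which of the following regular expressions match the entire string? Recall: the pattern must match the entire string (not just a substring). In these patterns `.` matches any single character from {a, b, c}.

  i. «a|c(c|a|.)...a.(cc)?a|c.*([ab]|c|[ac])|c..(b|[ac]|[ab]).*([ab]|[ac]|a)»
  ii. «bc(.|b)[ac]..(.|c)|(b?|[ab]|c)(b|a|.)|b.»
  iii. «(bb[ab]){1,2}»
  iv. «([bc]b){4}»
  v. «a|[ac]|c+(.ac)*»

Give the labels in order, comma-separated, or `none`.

i → match
ii → no match
iii → no match — must start with "bb"
iv → match
v → no match

i, iv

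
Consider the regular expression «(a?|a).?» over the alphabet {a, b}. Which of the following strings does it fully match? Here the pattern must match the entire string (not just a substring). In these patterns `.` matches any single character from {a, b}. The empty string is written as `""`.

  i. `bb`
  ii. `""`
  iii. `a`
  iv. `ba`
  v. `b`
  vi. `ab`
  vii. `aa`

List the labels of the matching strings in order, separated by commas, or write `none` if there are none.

ii, iii, v, vi, vii

i → no match
ii → match
iii → match
iv → no match
v → match
vi → match
vii → match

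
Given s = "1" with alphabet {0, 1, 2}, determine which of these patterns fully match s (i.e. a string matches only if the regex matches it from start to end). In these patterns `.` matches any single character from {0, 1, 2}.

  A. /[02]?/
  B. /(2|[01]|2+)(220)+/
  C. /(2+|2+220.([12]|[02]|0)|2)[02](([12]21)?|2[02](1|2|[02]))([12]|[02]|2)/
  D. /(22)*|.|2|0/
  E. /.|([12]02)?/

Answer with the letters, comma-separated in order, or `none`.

A → no match
B → no match — must end with "220"
C → no match — must start with "2"
D → match
E → match

D, E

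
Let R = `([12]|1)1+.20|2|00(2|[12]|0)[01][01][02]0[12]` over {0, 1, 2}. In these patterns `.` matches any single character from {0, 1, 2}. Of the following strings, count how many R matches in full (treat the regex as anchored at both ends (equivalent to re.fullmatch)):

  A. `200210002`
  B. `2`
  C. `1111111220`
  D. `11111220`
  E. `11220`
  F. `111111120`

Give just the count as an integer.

A → no match
B → match
C → match
D → match
E → match
F → match
Total matched: 5

5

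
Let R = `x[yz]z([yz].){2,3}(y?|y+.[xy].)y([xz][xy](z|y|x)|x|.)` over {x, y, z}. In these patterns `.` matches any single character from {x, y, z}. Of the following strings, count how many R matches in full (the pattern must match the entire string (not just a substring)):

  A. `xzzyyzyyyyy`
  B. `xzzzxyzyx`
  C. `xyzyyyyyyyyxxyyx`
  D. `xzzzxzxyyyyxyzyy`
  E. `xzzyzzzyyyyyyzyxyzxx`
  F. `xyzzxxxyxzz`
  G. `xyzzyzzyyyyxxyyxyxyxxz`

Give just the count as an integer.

A → match
B → match
C → match
D → match
E → match
F → no match
G → no match
Total matched: 5

5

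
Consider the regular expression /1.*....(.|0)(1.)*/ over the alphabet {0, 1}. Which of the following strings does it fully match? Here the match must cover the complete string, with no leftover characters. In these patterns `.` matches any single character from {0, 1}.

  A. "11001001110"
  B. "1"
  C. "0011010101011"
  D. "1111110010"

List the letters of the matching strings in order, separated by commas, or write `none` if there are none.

A, D

A → match
B → no match
C → no match — must start with "1"
D → match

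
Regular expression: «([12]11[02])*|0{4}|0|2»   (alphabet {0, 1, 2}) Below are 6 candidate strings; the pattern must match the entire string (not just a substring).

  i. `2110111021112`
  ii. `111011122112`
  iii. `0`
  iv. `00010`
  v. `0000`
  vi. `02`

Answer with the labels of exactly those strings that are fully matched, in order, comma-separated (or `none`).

i → no match
ii → match
iii → match
iv → no match
v → match
vi → no match

ii, iii, v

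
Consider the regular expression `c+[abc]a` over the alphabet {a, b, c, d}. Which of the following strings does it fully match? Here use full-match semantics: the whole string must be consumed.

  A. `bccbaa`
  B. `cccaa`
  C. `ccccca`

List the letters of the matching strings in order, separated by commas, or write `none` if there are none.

B, C

A → no match — must start with `c`
B → match
C → match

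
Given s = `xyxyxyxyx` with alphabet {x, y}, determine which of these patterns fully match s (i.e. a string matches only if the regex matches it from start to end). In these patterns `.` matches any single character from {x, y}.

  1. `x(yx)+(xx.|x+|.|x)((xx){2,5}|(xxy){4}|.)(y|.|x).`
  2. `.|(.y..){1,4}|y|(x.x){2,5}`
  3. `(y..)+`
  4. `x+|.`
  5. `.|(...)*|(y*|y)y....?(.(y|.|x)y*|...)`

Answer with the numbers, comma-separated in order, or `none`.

1 → match
2 → no match
3 → no match — must start with `y`
4 → no match
5 → match

1, 5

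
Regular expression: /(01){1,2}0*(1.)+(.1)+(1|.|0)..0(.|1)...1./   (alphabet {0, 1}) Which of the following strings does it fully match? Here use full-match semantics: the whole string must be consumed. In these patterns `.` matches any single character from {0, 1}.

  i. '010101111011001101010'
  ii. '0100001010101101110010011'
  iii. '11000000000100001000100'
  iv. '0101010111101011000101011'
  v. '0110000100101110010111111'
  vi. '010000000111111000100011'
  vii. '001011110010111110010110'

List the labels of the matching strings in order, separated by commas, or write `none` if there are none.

i → no match
ii → no match
iii → no match — must start with '01'
iv → match
v → no match
vi → no match
vii → no match — must start with '01'

iv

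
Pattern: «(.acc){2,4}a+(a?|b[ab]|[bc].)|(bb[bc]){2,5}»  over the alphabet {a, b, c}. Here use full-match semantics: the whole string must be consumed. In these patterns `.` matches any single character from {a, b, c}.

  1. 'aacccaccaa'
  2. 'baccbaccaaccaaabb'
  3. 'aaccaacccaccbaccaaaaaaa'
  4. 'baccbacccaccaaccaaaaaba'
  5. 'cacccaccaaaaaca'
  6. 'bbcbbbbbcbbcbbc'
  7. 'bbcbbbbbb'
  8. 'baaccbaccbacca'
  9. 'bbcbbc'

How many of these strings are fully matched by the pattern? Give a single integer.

1 → match
2 → match
3 → match
4 → match
5 → match
6 → match
7 → match
8 → no match
9 → match
Total matched: 8

8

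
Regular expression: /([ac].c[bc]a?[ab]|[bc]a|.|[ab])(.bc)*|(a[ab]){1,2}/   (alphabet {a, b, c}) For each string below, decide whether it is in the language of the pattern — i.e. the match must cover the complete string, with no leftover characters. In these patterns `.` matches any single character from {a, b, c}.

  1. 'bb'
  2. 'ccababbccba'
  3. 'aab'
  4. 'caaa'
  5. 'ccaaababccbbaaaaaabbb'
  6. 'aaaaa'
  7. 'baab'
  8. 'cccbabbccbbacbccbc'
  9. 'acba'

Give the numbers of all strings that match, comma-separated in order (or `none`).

1. 'bb' → no match
2. 'ccababbccba' → no match
3. 'aab' → no match
4. 'caaa' → no match
5 → no match
6. 'aaaaa' → no match
7. 'baab' → no match
8 → no match
9. 'acba' → no match

none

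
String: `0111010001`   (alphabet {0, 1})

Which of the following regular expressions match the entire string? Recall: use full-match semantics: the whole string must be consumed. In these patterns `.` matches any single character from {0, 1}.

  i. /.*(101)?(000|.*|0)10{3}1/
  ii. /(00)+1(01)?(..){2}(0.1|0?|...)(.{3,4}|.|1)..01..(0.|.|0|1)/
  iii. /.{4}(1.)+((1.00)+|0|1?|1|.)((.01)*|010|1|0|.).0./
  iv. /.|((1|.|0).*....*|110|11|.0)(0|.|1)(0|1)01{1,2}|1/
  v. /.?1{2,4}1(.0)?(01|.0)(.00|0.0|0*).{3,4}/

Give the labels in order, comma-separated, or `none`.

i, iv, v

i → match
ii → no match — must start with `00`
iii → no match
iv → match
v → match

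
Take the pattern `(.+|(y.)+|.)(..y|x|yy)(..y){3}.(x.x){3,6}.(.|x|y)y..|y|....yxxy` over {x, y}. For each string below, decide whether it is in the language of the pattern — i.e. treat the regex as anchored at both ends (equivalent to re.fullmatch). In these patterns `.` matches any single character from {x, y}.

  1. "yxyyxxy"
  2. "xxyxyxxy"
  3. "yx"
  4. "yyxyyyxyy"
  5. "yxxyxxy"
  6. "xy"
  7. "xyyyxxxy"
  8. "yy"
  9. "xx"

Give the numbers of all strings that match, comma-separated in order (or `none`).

1 → no match
2 → match
3 → no match
4 → no match
5 → no match
6 → no match
7 → no match
8 → no match
9 → no match

2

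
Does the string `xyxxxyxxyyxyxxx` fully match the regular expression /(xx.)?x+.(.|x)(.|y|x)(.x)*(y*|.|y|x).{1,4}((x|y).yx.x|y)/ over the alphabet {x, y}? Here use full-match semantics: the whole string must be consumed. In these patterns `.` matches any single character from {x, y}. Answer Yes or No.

Yes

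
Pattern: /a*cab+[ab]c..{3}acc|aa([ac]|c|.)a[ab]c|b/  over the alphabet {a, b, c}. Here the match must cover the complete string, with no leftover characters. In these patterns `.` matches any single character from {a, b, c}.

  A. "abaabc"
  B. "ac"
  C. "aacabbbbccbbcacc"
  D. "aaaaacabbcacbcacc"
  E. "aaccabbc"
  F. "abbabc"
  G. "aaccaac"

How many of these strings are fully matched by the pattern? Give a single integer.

2

A → no match
B → no match
C → match
D → match
E → no match
F → no match
G → no match
Total matched: 2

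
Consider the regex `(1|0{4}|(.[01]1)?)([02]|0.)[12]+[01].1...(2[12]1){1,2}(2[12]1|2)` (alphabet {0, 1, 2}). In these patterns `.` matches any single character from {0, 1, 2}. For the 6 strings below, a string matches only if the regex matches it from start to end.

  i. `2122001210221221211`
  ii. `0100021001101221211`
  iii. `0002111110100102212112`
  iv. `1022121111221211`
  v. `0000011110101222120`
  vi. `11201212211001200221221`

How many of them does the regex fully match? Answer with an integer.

2

i → match
ii → no match
iii → no match
iv → match
v → no match
vi → no match
Total matched: 2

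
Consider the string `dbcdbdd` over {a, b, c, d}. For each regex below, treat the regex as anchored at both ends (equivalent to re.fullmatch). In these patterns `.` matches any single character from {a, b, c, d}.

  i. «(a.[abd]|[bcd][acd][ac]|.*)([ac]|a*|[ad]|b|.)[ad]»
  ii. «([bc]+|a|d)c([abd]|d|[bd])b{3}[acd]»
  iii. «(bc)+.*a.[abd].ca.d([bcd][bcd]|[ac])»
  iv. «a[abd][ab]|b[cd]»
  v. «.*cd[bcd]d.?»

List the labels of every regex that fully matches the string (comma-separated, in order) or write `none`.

i → match
ii → no match
iii → no match — must start with `bc`
iv → no match
v → match

i, v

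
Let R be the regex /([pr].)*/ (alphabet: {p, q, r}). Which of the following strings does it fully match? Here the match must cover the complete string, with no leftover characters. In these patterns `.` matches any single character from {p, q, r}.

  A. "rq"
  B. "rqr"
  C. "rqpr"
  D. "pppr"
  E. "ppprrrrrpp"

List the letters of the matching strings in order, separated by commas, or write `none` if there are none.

A → match
B → no match
C → match
D → match
E → match

A, C, D, E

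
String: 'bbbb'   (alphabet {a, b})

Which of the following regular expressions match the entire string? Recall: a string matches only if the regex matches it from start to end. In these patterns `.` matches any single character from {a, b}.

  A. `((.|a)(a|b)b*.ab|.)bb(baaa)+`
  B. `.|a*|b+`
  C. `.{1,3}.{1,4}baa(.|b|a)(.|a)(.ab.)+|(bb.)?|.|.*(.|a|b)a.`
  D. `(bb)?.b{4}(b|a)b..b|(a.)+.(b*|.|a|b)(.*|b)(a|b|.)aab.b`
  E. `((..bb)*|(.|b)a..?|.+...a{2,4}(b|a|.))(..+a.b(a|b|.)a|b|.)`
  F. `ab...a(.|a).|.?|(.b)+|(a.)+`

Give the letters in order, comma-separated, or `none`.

B, F

A → no match — must end with 'baaa'
B → match
C → no match
D → no match
E → no match
F → match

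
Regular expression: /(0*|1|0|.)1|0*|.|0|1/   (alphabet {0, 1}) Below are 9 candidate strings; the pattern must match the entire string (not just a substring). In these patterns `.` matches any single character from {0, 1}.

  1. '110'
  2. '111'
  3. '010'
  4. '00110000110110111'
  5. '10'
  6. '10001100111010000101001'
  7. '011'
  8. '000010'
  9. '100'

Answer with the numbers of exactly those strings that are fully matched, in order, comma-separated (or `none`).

1 → no match
2 → no match
3 → no match
4 → no match
5 → no match
6 → no match
7 → no match
8 → no match
9 → no match

none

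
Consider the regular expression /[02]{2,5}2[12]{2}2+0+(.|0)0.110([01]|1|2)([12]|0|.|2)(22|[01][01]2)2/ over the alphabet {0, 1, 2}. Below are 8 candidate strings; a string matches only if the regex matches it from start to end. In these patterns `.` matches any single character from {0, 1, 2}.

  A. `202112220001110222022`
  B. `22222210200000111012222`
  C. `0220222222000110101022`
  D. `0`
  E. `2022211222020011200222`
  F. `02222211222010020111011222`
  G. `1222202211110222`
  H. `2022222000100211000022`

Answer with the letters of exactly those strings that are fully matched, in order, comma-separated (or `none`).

none

A → no match
B → no match
C → no match
D → no match — must end with `2`
E → no match
F → no match
G → no match
H → no match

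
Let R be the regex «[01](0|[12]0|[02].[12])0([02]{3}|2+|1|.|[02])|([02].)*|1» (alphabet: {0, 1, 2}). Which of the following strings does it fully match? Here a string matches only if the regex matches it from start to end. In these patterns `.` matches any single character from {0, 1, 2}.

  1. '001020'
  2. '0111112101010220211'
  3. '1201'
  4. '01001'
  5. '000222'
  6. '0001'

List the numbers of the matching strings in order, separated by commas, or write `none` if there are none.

4, 5, 6

1 → no match
2 → no match
3 → no match
4 → match
5 → match
6 → match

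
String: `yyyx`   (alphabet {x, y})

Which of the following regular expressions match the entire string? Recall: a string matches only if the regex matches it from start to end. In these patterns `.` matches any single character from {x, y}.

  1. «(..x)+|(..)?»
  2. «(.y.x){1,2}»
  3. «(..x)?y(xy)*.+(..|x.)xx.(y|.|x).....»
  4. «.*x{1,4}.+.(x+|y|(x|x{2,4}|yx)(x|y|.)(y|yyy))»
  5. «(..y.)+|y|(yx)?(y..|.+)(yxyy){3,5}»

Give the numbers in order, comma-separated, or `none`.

1 → no match
2 → match
3 → no match
4 → no match
5 → match

2, 5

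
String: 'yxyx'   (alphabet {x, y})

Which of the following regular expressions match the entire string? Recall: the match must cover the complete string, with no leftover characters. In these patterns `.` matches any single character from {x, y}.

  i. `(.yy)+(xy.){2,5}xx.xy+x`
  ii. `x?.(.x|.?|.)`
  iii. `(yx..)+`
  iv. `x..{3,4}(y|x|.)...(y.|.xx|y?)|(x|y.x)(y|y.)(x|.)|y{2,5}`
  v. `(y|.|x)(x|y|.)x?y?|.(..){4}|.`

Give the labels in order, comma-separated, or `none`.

i → no match
ii → no match
iii → match
iv → no match
v → no match

iii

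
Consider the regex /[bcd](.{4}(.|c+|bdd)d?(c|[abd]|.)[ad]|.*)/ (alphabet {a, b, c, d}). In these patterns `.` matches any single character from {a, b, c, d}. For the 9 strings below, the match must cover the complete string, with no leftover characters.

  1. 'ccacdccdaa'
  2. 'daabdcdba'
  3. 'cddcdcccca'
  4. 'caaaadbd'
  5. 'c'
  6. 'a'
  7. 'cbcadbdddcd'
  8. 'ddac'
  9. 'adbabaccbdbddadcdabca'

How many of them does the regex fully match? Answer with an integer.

7

1 → match
2 → match
3 → match
4 → match
5 → match
6 → no match
7 → match
8 → match
9 → no match
Total matched: 7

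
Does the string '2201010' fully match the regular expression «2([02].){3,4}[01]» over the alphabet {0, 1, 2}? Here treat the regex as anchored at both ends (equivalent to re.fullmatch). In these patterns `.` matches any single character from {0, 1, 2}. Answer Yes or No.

No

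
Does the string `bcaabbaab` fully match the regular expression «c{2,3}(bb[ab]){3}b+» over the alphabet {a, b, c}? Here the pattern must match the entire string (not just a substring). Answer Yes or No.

No

Every match must start with `c`, but `bcaabbaab` does not.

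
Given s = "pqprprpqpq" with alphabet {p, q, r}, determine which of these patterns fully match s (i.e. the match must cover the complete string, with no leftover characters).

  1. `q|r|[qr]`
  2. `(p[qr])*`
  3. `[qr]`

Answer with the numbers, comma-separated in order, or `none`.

1 → no match
2 → match
3 → no match

2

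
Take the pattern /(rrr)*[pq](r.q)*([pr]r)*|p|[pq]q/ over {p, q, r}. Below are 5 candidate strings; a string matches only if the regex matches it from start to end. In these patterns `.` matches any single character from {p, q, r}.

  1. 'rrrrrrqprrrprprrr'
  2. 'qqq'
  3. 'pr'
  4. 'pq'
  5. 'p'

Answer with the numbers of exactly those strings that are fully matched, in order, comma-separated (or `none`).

1 → match
2 → no match
3 → no match
4 → match
5 → match

1, 4, 5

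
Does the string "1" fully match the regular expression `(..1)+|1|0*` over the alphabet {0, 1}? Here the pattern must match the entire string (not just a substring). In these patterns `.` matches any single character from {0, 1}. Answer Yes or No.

Yes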